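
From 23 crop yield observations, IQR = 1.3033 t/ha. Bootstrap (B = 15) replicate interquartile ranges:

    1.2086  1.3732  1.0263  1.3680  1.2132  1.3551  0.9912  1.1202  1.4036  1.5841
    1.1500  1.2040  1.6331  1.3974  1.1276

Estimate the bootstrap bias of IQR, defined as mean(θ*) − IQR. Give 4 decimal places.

mean(θ*) = (1.2086 + 1.3732 + 1.0263 + 1.3680 + 1.2132 + 1.3551 + 0.9912 + 1.1202 + 1.4036 + 1.5841 + 1.1500 + 1.2040 + 1.6331 + 1.3974 + 1.1276) / 15 = 1.27704
bias = 1.27704 − 1.3033

bias = −0.0263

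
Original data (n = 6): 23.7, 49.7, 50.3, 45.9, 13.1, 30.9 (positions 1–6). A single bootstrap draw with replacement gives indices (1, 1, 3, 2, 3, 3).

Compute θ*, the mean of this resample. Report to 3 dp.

Resample values: 23.7, 23.7, 50.3, 49.7, 50.3, 50.3.
Mean = (23.7 + 23.7 + 50.3 + 49.7 + 50.3 + 50.3) / 6 = 248.00 / 6 = 41.333

θ* = 41.333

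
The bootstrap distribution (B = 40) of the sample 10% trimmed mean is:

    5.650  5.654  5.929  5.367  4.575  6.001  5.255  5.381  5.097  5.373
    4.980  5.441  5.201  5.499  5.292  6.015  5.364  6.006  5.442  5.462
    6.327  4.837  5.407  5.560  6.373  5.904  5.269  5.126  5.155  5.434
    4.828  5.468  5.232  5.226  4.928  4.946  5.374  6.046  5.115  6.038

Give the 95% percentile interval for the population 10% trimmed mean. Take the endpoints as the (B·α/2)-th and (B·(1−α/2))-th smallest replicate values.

Sorted replicates: 4.575, 4.828, 4.837, 4.928, 4.946, 4.980, 5.097, 5.115, 5.126, 5.155, 5.201, 5.226, 5.232, 5.255, 5.269, 5.292, 5.364, 5.367, 5.373, 5.374, 5.381, 5.407, 5.434, 5.441, 5.442, 5.462, 5.468, 5.499, 5.560, 5.650, 5.654, 5.904, 5.929, 6.001, 6.006, 6.015, 6.038, 6.046, 6.327, 6.373
α = 0.05; lower rank = 40 × 0.025 = 1; upper rank = 40 × 0.975 = 39.
The 1st smallest replicate is 4.575; the 39th is 6.327.

(4.575, 6.327)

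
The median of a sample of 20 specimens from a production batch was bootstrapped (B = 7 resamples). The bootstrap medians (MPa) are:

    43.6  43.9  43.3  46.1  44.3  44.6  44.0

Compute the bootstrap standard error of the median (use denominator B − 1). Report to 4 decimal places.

SE* = 0.9181

Bootstrap SE is the standard deviation of the 7 replicate medians.
Mean of replicates: (43.6 + 43.9 + 43.3 + 46.1 + 44.3 + 44.6 + 44.0) / 7 = 309.80000 / 7 = 44.25714
Sum of squared deviations: (−0.65714)² + (−0.35714)² + (−0.95714)² + (+1.84286)² + (+0.04286)² + (+0.34286)² + (−0.25714)² = 5.05714
Variance = 5.05714 / 6 = 0.84286
SE* = √0.84286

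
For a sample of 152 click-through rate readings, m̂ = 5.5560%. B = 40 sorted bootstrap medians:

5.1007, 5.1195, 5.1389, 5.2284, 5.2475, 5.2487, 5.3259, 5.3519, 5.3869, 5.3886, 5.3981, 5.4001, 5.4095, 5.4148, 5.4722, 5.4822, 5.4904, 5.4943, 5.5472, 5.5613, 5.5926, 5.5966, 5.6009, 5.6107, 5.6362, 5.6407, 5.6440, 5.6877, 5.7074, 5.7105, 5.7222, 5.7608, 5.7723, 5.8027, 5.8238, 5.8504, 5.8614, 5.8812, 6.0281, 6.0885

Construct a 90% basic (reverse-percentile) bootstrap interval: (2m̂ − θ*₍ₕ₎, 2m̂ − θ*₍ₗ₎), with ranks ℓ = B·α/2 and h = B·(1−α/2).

(5.2308, 5.9925)

Percentile endpoints at ranks 2 and 38: θ*₍2₎ = 5.1195, θ*₍38₎ = 5.8812.
Basic interval reflects these around m̂:
  lower = 2 × 5.5560 − 5.8812 = 5.2308
  upper = 2 × 5.5560 − 5.1195 = 5.9925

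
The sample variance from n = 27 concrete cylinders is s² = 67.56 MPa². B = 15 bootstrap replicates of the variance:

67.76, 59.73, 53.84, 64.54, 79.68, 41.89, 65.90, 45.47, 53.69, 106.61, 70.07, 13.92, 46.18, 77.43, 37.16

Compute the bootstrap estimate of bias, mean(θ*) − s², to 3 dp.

bias = −8.635

mean(θ*) = (67.76 + 59.73 + 53.84 + 64.54 + 79.68 + 41.89 + 65.90 + 45.47 + 53.69 + 106.61 + 70.07 + 13.92 + 46.18 + 77.43 + 37.16) / 15 = 58.9247
bias = 58.9247 − 67.56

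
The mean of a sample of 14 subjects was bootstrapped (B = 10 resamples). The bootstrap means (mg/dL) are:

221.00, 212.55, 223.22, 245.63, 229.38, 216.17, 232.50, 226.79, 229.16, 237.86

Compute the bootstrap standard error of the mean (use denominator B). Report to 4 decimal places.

Bootstrap SE is the standard deviation of the 10 replicate means.
Mean of replicates: (221.00 + 212.55 + 223.22 + 245.63 + 229.38 + 216.17 + 232.50 + 226.79 + 229.16 + 237.86) / 10 = 2274.26000 / 10 = 227.42600
Sum of squared deviations: (−6.42600)² + (−14.87600)² + (−4.20600)² + (+18.20400)² + (+1.95400)² + (−11.25600)² + (+5.07400)² + (−0.63600)² + (+1.73400)² + (+10.43400)² = 880.20564
Variance = 880.20564 / 10 = 88.02056
SE* = √88.02056

SE* = 9.3819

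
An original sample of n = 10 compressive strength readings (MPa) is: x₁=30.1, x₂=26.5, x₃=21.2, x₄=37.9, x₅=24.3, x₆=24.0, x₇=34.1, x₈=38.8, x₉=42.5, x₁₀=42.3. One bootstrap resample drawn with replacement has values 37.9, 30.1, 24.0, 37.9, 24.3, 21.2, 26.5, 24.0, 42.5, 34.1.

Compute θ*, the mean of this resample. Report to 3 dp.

Mean = (37.9 + 30.1 + 24.0 + 37.9 + 24.3 + 21.2 + 26.5 + 24.0 + 42.5 + 34.1) / 10 = 302.50 / 10 = 30.250

θ* = 30.250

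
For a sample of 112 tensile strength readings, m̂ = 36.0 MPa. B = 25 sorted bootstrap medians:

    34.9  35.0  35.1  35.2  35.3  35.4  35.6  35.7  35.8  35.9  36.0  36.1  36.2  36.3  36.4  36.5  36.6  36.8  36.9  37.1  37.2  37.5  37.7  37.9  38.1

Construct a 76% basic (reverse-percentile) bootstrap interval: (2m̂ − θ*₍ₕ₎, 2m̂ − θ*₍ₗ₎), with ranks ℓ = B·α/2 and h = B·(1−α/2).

Percentile endpoints at ranks 3 and 22: θ*₍3₎ = 35.1, θ*₍22₎ = 37.5.
Basic interval reflects these around m̂:
  lower = 2 × 36.0 − 37.5 = 34.5
  upper = 2 × 36.0 − 35.1 = 36.9

(34.5, 36.9)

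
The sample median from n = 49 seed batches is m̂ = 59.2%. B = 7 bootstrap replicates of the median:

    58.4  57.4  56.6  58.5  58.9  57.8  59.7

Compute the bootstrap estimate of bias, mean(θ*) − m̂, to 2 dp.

mean(θ*) = (58.4 + 57.4 + 56.6 + 58.5 + 58.9 + 57.8 + 59.7) / 7 = 58.186
bias = 58.186 − 59.2

bias = −1.01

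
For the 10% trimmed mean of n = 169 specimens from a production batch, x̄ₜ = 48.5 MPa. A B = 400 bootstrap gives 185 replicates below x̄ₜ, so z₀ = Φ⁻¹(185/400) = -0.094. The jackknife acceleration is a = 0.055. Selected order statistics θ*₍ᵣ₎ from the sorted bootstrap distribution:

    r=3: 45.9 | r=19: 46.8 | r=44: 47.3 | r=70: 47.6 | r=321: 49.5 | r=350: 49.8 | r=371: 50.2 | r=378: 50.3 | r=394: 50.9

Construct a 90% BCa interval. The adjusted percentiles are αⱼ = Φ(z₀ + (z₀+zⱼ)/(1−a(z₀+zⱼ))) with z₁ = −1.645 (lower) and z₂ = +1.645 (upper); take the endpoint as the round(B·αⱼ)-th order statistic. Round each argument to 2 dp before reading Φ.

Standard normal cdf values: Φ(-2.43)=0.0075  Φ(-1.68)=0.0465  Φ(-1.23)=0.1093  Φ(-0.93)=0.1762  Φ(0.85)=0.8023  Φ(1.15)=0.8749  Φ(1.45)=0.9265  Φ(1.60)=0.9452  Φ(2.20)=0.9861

(46.8, 50.3)

Lower: z₀ + z₁ = -0.094 + (-1.645) = -1.739; 1 − a(z₀+z₁) = 1 − (0.055)(-1.739) = 1.0956; argument = -0.094 + (-1.739)/1.0956 = -1.6812 → -1.68.
α₁ = Φ(-1.68) = 0.0465; rank = round(400 × 0.0465) = 19; θ*₍19₎ = 46.8.
Upper: z₀ + z₂ = 1.551; 1 − a(z₀+z₂) = 0.9147; argument = 1.6016 → 1.60; α₂ = 0.9452; rank = 378; θ*₍378₎ = 50.3.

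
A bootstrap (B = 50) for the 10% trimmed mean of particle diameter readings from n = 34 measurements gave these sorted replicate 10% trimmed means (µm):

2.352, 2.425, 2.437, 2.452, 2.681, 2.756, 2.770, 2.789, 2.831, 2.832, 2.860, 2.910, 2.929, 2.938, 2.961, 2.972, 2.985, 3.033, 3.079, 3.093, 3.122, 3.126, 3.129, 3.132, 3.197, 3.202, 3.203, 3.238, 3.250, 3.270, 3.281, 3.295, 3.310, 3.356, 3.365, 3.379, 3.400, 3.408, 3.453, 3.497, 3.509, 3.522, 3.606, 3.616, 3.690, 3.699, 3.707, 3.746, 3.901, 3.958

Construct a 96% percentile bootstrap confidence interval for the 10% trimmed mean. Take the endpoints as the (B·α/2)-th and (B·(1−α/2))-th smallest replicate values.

α = 0.04; lower rank = 50 × 0.020 = 1; upper rank = 50 × 0.980 = 49.
The 1st smallest replicate is 2.352; the 49th is 3.901.

(2.352, 3.901)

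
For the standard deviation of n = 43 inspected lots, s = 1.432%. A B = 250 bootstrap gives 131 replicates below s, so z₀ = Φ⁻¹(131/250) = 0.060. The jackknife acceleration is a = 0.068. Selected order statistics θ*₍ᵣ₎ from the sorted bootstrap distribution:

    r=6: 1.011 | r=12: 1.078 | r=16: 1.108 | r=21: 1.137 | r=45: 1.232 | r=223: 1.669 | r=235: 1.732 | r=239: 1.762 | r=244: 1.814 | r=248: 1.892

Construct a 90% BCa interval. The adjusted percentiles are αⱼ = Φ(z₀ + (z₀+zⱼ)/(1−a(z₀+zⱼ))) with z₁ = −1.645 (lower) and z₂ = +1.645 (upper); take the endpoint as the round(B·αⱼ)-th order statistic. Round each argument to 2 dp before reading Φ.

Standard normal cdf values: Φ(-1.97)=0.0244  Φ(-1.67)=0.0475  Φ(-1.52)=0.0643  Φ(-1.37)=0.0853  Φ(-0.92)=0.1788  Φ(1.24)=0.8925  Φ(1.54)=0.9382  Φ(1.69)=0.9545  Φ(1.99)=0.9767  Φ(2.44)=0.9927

(1.137, 1.814)

Lower: z₀ + z₁ = 0.060 + (-1.645) = -1.585; 1 − a(z₀+z₁) = 1 − (0.068)(-1.585) = 1.1078; argument = 0.060 + (-1.585)/1.1078 = -1.3708 → -1.37.
α₁ = Φ(-1.37) = 0.0853; rank = round(250 × 0.0853) = 21; θ*₍21₎ = 1.137.
Upper: z₀ + z₂ = 1.705; 1 − a(z₀+z₂) = 0.8841; argument = 1.9886 → 1.99; α₂ = 0.9767; rank = 244; θ*₍244₎ = 1.814.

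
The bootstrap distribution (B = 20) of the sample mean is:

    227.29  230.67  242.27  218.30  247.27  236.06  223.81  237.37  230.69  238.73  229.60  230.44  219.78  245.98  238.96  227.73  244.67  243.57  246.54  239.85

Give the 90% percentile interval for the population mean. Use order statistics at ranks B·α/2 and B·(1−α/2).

Sorted replicates: 218.30, 219.78, 223.81, 227.29, 227.73, 229.60, 230.44, 230.67, 230.69, 236.06, 237.37, 238.73, 238.96, 239.85, 242.27, 243.57, 244.67, 245.98, 246.54, 247.27
α = 0.10; lower rank = 20 × 0.050 = 1; upper rank = 20 × 0.950 = 19.
The 1st smallest replicate is 218.30; the 19th is 246.54.

(218.30, 246.54)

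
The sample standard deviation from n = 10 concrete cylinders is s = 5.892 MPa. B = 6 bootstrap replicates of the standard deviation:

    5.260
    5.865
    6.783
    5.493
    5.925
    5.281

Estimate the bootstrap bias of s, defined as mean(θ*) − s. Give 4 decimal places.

mean(θ*) = (5.260 + 5.865 + 6.783 + 5.493 + 5.925 + 5.281) / 6 = 5.76783
bias = 5.76783 − 5.892

bias = −0.1242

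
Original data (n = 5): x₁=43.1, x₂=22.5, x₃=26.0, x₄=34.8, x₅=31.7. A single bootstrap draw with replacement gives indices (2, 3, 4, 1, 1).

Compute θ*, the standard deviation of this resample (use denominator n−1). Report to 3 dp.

θ* = 9.519

Resample values: 22.5, 26.0, 34.8, 43.1, 43.1.
Mean = 33.9000; sum of squared deviations = 362.4600
s² = 362.4600 / 4 = 90.6150
s = √90.6150 = 9.519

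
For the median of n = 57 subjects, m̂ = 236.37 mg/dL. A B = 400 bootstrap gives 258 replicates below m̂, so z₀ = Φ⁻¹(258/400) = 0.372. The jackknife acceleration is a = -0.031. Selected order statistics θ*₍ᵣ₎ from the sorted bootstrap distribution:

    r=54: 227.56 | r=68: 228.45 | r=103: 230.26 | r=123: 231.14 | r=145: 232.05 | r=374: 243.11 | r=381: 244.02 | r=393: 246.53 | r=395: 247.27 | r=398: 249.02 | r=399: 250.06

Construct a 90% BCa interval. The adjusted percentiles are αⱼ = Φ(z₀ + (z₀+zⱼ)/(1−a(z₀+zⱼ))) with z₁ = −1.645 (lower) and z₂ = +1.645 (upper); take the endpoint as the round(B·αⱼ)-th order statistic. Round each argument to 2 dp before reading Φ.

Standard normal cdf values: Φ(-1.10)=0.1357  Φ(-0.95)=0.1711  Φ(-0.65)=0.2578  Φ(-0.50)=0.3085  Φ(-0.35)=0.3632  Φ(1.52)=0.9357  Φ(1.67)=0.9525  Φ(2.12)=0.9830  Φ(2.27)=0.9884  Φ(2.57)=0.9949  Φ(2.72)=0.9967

(228.45, 247.27)

Lower: z₀ + z₁ = 0.372 + (-1.645) = -1.273; 1 − a(z₀+z₁) = 1 − (-0.031)(-1.273) = 0.9605; argument = 0.372 + (-1.273)/0.9605 = -0.9533 → -0.95.
α₁ = Φ(-0.95) = 0.1711; rank = round(400 × 0.1711) = 68; θ*₍68₎ = 228.45.
Upper: z₀ + z₂ = 2.017; 1 − a(z₀+z₂) = 1.0625; argument = 2.2703 → 2.27; α₂ = 0.9884; rank = 395; θ*₍395₎ = 247.27.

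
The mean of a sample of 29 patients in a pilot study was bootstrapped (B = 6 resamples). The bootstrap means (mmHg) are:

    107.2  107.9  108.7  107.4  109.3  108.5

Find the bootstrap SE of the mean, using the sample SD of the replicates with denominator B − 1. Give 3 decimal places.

SE* = 0.809

Bootstrap SE is the standard deviation of the 6 replicate means.
Mean of replicates: (107.2 + 107.9 + 108.7 + 107.4 + 109.3 + 108.5) / 6 = 649.0000 / 6 = 108.1667
Sum of squared deviations: (−0.9667)² + (−0.2667)² + (+0.5333)² + (−0.7667)² + (+1.1333)² + (+0.3333)² = 3.2733
Variance = 3.2733 / 5 = 0.6547
SE* = √0.6547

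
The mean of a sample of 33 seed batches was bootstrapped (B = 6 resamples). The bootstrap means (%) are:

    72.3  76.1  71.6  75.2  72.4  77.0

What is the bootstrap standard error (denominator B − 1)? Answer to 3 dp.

Bootstrap SE is the standard deviation of the 6 replicate means.
Mean of replicates: (72.3 + 76.1 + 71.6 + 75.2 + 72.4 + 77.0) / 6 = 444.6000 / 6 = 74.1000
Sum of squared deviations: (−1.8000)² + (+2.0000)² + (−2.5000)² + (+1.1000)² + (−1.7000)² + (+2.9000)² = 26.0000
Variance = 26.0000 / 5 = 5.2000
SE* = √5.2000

SE* = 2.280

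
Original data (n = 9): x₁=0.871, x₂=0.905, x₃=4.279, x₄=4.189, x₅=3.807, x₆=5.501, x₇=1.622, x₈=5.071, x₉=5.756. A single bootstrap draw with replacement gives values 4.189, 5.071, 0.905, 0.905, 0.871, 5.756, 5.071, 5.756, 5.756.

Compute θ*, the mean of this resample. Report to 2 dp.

Mean = (4.189 + 5.071 + 0.905 + 0.905 + 0.871 + 5.756 + 5.071 + 5.756 + 5.756) / 9 = 34.2800 / 9 = 3.81

θ* = 3.81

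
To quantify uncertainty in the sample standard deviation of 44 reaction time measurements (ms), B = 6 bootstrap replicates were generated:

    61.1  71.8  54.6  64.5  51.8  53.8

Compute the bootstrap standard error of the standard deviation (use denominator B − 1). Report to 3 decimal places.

Bootstrap SE is the standard deviation of the 6 replicate standard deviations.
Mean of replicates: (61.1 + 71.8 + 54.6 + 64.5 + 51.8 + 53.8) / 6 = 357.6000 / 6 = 59.6000
Sum of squared deviations: (+1.5000)² + (+12.2000)² + (−5.0000)² + (+4.9000)² + (−7.8000)² + (−5.8000)² = 294.5800
Variance = 294.5800 / 5 = 58.9160
SE* = √58.9160

SE* = 7.676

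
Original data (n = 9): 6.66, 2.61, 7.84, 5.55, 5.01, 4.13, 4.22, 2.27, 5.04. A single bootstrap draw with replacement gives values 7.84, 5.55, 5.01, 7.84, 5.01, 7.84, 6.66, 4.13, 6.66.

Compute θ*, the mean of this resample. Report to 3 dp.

Mean = (7.84 + 5.55 + 5.01 + 7.84 + 5.01 + 7.84 + 6.66 + 4.13 + 6.66) / 9 = 56.540 / 9 = 6.282

θ* = 6.282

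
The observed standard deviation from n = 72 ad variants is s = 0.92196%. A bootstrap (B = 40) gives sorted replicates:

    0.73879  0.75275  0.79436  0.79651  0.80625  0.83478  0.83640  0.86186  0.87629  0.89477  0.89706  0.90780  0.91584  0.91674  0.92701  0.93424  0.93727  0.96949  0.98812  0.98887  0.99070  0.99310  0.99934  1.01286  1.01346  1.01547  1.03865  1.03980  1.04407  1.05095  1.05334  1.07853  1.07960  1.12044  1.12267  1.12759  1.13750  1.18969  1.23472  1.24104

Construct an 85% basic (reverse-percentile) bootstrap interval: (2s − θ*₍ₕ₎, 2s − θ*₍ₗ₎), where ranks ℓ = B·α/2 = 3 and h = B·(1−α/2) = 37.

Percentile endpoints at ranks 3 and 37: θ*₍3₎ = 0.79436, θ*₍37₎ = 1.13750.
Basic interval reflects these around s:
  lower = 2 × 0.92196 − 1.13750 = 0.70642
  upper = 2 × 0.92196 − 0.79436 = 1.04956

(0.70642, 1.04956)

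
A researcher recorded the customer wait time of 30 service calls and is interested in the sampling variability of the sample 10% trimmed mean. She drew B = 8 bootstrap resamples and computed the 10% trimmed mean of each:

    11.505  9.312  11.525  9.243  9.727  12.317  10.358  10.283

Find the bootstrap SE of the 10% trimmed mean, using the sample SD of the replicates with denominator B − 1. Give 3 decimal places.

Bootstrap SE is the standard deviation of the 8 replicate 10% trimmed means.
Mean of replicates: (11.505 + 9.312 + 11.525 + 9.243 + 9.727 + 12.317 + 10.358 + 10.283) / 8 = 84.2700 / 8 = 10.5337
Sum of squared deviations: (+0.9713)² + (−1.2218)² + (+0.9913)² + (−1.2907)² + (−0.8067)² + (+1.7833)² + (−0.1757)² + (−0.2508)² = 9.0092
Variance = 9.0092 / 7 = 1.2870
SE* = √1.2870

SE* = 1.134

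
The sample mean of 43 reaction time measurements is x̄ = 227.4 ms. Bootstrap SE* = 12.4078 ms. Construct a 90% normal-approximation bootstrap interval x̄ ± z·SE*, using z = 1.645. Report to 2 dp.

Margin = 1.645 × 12.4078 = 20.411
Interval: 227.4 ± 20.411

(206.99, 247.81)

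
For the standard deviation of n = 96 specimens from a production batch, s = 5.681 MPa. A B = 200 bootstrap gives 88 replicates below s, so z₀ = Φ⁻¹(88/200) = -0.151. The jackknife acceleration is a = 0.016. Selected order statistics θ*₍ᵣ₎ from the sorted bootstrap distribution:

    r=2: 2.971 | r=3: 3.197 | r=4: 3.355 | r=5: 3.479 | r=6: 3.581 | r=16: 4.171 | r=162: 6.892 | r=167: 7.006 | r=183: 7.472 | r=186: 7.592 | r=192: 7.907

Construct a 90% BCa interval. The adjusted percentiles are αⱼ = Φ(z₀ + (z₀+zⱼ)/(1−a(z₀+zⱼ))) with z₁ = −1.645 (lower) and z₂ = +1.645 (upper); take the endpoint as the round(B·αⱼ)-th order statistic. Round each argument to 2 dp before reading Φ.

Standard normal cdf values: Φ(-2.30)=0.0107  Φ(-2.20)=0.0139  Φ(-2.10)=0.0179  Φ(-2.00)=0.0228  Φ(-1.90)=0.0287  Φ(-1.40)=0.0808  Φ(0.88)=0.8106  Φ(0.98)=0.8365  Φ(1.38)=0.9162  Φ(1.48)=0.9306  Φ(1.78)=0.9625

Lower: z₀ + z₁ = -0.151 + (-1.645) = -1.796; 1 − a(z₀+z₁) = 1 − (0.016)(-1.796) = 1.0287; argument = -0.151 + (-1.796)/1.0287 = -1.8968 → -1.90.
α₁ = Φ(-1.90) = 0.0287; rank = round(200 × 0.0287) = 6; θ*₍6₎ = 3.581.
Upper: z₀ + z₂ = 1.494; 1 − a(z₀+z₂) = 0.9761; argument = 1.3796 → 1.38; α₂ = 0.9162; rank = 183; θ*₍183₎ = 7.472.

(3.581, 7.472)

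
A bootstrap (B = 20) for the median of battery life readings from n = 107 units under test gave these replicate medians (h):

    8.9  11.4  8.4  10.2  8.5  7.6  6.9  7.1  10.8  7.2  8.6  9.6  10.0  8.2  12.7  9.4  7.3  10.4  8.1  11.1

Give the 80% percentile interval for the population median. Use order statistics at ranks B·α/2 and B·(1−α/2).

Sorted replicates: 6.9, 7.1, 7.2, 7.3, 7.6, 8.1, 8.2, 8.4, 8.5, 8.6, 8.9, 9.4, 9.6, 10.0, 10.2, 10.4, 10.8, 11.1, 11.4, 12.7
α = 0.20; lower rank = 20 × 0.100 = 2; upper rank = 20 × 0.900 = 18.
The 2nd smallest replicate is 7.1; the 18th is 11.1.

(7.1, 11.1)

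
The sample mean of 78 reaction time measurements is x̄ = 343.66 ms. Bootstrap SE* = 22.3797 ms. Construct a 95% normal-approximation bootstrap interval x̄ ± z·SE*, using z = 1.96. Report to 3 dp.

Margin = 1.96 × 22.3797 = 43.8642
Interval: 343.66 ± 43.8642

(299.796, 387.524)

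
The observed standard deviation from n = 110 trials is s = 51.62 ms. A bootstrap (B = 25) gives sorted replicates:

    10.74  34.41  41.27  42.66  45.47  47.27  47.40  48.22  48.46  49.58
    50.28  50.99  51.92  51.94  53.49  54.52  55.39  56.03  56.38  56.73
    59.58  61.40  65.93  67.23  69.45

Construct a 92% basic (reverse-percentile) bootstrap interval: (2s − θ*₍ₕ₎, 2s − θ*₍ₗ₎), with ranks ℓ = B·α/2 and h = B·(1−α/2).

Percentile endpoints at ranks 1 and 24: θ*₍1₎ = 10.74, θ*₍24₎ = 67.23.
Basic interval reflects these around s:
  lower = 2 × 51.62 − 67.23 = 36.01
  upper = 2 × 51.62 − 10.74 = 92.50

(36.01, 92.50)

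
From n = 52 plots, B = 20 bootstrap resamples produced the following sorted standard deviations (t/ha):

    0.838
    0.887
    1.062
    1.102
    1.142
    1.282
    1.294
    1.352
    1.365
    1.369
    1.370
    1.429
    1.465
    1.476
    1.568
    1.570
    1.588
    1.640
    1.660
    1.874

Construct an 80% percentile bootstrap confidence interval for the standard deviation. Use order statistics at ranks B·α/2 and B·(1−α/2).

(0.887, 1.640)

α = 0.20; lower rank = 20 × 0.100 = 2; upper rank = 20 × 0.900 = 18.
The 2nd smallest replicate is 0.887; the 18th is 1.640.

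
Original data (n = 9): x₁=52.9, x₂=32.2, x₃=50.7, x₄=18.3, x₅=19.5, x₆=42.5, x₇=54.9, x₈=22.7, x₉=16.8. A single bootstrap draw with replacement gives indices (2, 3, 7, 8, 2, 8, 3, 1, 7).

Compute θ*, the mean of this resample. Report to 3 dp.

θ* = 41.544

Resample values: 32.2, 50.7, 54.9, 22.7, 32.2, 22.7, 50.7, 52.9, 54.9.
Mean = (32.2 + 50.7 + 54.9 + 22.7 + 32.2 + 22.7 + 50.7 + 52.9 + 54.9) / 9 = 373.90 / 9 = 41.544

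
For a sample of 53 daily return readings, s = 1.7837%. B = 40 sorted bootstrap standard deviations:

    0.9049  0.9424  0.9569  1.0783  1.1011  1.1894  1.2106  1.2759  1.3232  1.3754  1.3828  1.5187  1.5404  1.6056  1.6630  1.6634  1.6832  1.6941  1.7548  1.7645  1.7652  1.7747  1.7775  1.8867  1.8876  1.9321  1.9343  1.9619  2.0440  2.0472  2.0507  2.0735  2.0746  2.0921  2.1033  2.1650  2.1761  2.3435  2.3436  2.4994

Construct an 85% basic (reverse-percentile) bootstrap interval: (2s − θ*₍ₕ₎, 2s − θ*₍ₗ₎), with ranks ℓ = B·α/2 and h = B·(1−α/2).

(1.3913, 2.6105)

Percentile endpoints at ranks 3 and 37: θ*₍3₎ = 0.9569, θ*₍37₎ = 2.1761.
Basic interval reflects these around s:
  lower = 2 × 1.7837 − 2.1761 = 1.3913
  upper = 2 × 1.7837 − 0.9569 = 2.6105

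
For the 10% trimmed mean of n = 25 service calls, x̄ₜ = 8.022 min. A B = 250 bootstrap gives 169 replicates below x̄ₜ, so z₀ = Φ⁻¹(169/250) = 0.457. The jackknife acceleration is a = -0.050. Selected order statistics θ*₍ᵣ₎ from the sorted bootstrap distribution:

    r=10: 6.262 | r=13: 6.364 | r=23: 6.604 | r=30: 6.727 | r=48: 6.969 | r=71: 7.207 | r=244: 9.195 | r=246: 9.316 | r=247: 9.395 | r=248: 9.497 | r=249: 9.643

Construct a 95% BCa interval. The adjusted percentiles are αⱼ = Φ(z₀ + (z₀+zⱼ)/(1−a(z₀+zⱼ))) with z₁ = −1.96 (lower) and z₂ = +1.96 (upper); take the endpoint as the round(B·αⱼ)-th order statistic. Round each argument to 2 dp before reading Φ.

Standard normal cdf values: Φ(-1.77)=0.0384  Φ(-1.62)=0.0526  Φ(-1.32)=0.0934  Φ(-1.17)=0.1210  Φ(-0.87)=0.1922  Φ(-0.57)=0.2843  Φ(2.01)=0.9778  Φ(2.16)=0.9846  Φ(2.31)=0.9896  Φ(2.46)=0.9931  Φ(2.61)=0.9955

(6.727, 9.643)

Lower: z₀ + z₁ = 0.457 + (-1.960) = -1.503; 1 − a(z₀+z₁) = 1 − (-0.050)(-1.503) = 0.9248; argument = 0.457 + (-1.503)/0.9248 = -1.1681 → -1.17.
α₁ = Φ(-1.17) = 0.1210; rank = round(250 × 0.1210) = 30; θ*₍30₎ = 6.727.
Upper: z₀ + z₂ = 2.417; 1 − a(z₀+z₂) = 1.1208; argument = 2.6134 → 2.61; α₂ = 0.9955; rank = 249; θ*₍249₎ = 9.643.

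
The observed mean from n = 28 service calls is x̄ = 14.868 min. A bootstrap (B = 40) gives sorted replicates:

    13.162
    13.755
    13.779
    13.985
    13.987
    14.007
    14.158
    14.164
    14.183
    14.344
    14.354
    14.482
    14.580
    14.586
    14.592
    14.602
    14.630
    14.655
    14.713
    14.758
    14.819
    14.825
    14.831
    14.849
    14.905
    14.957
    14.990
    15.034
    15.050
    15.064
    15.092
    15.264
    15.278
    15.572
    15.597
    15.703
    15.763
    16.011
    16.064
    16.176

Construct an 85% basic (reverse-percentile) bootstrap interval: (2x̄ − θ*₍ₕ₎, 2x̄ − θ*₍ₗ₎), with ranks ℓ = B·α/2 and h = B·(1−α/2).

(13.973, 15.957)

Percentile endpoints at ranks 3 and 37: θ*₍3₎ = 13.779, θ*₍37₎ = 15.763.
Basic interval reflects these around x̄:
  lower = 2 × 14.868 − 15.763 = 13.973
  upper = 2 × 14.868 − 13.779 = 15.957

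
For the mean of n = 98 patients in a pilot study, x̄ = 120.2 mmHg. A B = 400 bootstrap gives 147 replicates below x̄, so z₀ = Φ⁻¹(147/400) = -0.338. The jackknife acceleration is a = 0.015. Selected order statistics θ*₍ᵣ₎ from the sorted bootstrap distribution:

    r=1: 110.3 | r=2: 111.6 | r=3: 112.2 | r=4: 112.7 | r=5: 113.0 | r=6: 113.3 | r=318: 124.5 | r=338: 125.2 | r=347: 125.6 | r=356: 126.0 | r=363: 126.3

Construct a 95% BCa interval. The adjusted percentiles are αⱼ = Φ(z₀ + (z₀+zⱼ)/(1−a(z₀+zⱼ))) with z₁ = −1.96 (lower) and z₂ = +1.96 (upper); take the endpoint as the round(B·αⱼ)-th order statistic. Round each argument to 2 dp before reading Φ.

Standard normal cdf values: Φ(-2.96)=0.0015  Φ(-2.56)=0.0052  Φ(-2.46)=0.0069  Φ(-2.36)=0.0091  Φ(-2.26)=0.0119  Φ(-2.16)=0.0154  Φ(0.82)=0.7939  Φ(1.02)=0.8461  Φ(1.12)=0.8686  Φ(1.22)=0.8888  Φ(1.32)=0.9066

Lower: z₀ + z₁ = -0.338 + (-1.960) = -2.298; 1 − a(z₀+z₁) = 1 − (0.015)(-2.298) = 1.0345; argument = -0.338 + (-2.298)/1.0345 = -2.5594 → -2.56.
α₁ = Φ(-2.56) = 0.0052; rank = round(400 × 0.0052) = 2; θ*₍2₎ = 111.6.
Upper: z₀ + z₂ = 1.622; 1 − a(z₀+z₂) = 0.9757; argument = 1.3244 → 1.32; α₂ = 0.9066; rank = 363; θ*₍363₎ = 126.3.

(111.6, 126.3)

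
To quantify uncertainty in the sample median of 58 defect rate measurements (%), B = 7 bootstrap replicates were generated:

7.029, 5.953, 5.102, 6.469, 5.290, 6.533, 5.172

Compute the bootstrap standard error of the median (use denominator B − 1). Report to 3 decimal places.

Bootstrap SE is the standard deviation of the 7 replicate medians.
Mean of replicates: (7.029 + 5.953 + 5.102 + 6.469 + 5.290 + 6.533 + 5.172) / 7 = 41.5480 / 7 = 5.9354
Sum of squared deviations: (+1.0936)² + (+0.0176)² + (−0.8334)² + (+0.5336)² + (−0.6454)² + (+0.5976)² + (−0.7634)² = 3.5320
Variance = 3.5320 / 6 = 0.5887
SE* = √0.5887

SE* = 0.767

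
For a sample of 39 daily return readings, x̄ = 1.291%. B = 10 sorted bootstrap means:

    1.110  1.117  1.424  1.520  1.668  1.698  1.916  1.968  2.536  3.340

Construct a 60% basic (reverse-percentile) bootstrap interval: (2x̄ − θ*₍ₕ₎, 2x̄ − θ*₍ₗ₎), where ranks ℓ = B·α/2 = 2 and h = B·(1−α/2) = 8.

(0.614, 1.465)

Percentile endpoints at ranks 2 and 8: θ*₍2₎ = 1.117, θ*₍8₎ = 1.968.
Basic interval reflects these around x̄:
  lower = 2 × 1.291 − 1.968 = 0.614
  upper = 2 × 1.291 − 1.117 = 1.465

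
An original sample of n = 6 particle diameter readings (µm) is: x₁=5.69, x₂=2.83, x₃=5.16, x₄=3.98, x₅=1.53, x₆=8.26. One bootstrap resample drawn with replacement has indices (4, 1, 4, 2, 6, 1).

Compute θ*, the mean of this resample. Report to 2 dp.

Resample values: 3.98, 5.69, 3.98, 2.83, 8.26, 5.69.
Mean = (3.98 + 5.69 + 3.98 + 2.83 + 8.26 + 5.69) / 6 = 30.430 / 6 = 5.07

θ* = 5.07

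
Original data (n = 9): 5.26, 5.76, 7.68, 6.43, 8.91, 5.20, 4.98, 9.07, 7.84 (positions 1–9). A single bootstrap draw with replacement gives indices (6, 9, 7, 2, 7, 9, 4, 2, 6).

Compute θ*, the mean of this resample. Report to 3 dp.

Resample values: 5.20, 7.84, 4.98, 5.76, 4.98, 7.84, 6.43, 5.76, 5.20.
Mean = (5.20 + 7.84 + 4.98 + 5.76 + 4.98 + 7.84 + 6.43 + 5.76 + 5.20) / 9 = 53.990 / 9 = 5.999

θ* = 5.999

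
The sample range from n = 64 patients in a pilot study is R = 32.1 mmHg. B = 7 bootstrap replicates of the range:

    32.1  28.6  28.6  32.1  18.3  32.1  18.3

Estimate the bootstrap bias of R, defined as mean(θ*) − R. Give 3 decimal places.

mean(θ*) = (32.1 + 28.6 + 28.6 + 32.1 + 18.3 + 32.1 + 18.3) / 7 = 27.1571
bias = 27.1571 − 32.1

bias = −4.943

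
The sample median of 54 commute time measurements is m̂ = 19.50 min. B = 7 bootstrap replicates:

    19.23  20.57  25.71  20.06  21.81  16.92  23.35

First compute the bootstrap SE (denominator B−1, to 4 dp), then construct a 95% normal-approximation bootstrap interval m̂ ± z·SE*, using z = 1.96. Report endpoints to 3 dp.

(13.890, 25.110)

Mean of replicates = 21.0929; sum of squared deviations = 49.1501; SE* = √(49.1501/6) = 2.8621
Margin = 1.96 × 2.8621 = 5.6097
Interval: 19.50 ± 5.6097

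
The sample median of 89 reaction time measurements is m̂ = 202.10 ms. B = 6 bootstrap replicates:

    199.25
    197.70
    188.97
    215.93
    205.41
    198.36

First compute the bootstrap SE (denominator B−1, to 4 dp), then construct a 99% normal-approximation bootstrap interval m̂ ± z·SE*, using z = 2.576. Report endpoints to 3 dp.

Mean of replicates = 200.9367; sum of squared deviations = 407.9719; SE* = √(407.9719/5) = 9.0330
Margin = 2.576 × 9.0330 = 23.2690
Interval: 202.10 ± 23.2690

(178.831, 225.369)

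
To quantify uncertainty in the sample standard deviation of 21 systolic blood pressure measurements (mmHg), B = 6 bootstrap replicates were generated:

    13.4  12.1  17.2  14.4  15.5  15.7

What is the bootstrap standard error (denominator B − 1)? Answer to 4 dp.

Bootstrap SE is the standard deviation of the 6 replicate standard deviations.
Mean of replicates: (13.4 + 12.1 + 17.2 + 14.4 + 15.5 + 15.7) / 6 = 88.30000 / 6 = 14.71667
Sum of squared deviations: (−1.31667)² + (−2.61667)² + (+2.48333)² + (−0.31667)² + (+0.78333)² + (+0.98333)² = 16.42833
Variance = 16.42833 / 5 = 3.28567
SE* = √3.28567

SE* = 1.8126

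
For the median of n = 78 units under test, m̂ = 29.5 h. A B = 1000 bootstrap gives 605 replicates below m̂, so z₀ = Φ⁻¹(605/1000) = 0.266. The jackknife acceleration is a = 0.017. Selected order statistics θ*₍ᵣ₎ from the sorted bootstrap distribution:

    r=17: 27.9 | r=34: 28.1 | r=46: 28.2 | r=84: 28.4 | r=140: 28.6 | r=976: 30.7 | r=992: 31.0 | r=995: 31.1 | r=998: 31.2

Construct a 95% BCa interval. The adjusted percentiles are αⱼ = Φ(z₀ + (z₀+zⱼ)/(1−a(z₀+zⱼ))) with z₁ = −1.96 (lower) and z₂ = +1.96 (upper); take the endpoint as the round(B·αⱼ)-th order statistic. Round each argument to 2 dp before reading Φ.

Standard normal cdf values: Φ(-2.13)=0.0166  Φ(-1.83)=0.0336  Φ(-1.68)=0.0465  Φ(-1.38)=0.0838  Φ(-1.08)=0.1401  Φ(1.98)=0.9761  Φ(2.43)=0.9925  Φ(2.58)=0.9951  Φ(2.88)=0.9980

Lower: z₀ + z₁ = 0.266 + (-1.960) = -1.694; 1 − a(z₀+z₁) = 1 − (0.017)(-1.694) = 1.0288; argument = 0.266 + (-1.694)/1.0288 = -1.3806 → -1.38.
α₁ = Φ(-1.38) = 0.0838; rank = round(1000 × 0.0838) = 84; θ*₍84₎ = 28.4.
Upper: z₀ + z₂ = 2.226; 1 − a(z₀+z₂) = 0.9622; argument = 2.5795 → 2.58; α₂ = 0.9951; rank = 995; θ*₍995₎ = 31.1.

(28.4, 31.1)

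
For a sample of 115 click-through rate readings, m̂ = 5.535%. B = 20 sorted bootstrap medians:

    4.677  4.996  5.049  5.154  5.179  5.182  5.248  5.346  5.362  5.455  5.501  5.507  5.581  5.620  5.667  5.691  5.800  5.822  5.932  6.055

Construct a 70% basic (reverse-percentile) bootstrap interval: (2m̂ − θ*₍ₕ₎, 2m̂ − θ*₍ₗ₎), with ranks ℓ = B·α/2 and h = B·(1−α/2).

Percentile endpoints at ranks 3 and 17: θ*₍3₎ = 5.049, θ*₍17₎ = 5.800.
Basic interval reflects these around m̂:
  lower = 2 × 5.535 − 5.800 = 5.270
  upper = 2 × 5.535 − 5.049 = 6.021

(5.270, 6.021)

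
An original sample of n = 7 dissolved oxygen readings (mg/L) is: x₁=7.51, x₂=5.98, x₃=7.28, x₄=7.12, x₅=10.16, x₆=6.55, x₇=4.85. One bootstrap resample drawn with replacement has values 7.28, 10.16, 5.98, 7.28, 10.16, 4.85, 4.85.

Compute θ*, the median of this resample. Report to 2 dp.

θ* = 7.28

Sorted: 4.85, 4.85, 5.98, 7.28, 7.28, 10.16, 10.16
Median = middle value = 7.28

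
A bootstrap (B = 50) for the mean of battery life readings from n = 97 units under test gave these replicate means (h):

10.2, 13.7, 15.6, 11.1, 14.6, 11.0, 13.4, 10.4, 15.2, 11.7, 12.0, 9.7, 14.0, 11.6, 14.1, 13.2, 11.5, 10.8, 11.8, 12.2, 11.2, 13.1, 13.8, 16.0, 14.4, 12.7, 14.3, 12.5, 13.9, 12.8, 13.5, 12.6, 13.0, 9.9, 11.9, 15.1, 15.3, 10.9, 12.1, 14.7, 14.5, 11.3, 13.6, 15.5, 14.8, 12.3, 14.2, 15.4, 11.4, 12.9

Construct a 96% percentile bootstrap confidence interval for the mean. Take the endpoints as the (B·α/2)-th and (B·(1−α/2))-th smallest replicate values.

Sorted replicates: 9.7, 9.9, 10.2, 10.4, 10.8, 10.9, 11.0, 11.1, 11.2, 11.3, 11.4, 11.5, 11.6, 11.7, 11.8, 11.9, 12.0, 12.1, 12.2, 12.3, 12.5, 12.6, 12.7, 12.8, 12.9, 13.0, 13.1, 13.2, 13.4, 13.5, 13.6, 13.7, 13.8, 13.9, 14.0, 14.1, 14.2, 14.3, 14.4, 14.5, 14.6, 14.7, 14.8, 15.1, 15.2, 15.3, 15.4, 15.5, 15.6, 16.0
α = 0.04; lower rank = 50 × 0.020 = 1; upper rank = 50 × 0.980 = 49.
The 1st smallest replicate is 9.7; the 49th is 15.6.

(9.7, 15.6)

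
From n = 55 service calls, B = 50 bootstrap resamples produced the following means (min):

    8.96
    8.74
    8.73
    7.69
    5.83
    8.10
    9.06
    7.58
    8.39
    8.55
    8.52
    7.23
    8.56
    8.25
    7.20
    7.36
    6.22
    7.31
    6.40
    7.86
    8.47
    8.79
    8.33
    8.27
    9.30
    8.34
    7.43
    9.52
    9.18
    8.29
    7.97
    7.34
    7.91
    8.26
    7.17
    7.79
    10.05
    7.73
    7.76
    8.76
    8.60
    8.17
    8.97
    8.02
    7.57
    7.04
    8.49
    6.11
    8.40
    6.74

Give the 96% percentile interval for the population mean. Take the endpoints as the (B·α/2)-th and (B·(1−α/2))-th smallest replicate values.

Sorted replicates: 5.83, 6.11, 6.22, 6.40, 6.74, 7.04, 7.17, 7.20, 7.23, 7.31, 7.34, 7.36, 7.43, 7.57, 7.58, 7.69, 7.73, 7.76, 7.79, 7.86, 7.91, 7.97, 8.02, 8.10, 8.17, 8.25, 8.26, 8.27, 8.29, 8.33, 8.34, 8.39, 8.40, 8.47, 8.49, 8.52, 8.55, 8.56, 8.60, 8.73, 8.74, 8.76, 8.79, 8.96, 8.97, 9.06, 9.18, 9.30, 9.52, 10.05
α = 0.04; lower rank = 50 × 0.020 = 1; upper rank = 50 × 0.980 = 49.
The 1st smallest replicate is 5.83; the 49th is 9.52.

(5.83, 9.52)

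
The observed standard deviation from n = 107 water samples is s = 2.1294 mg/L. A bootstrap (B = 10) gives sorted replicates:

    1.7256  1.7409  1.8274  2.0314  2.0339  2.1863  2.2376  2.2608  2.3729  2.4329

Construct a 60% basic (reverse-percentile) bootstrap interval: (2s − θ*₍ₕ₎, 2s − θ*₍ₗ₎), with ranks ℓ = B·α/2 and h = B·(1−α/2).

Percentile endpoints at ranks 2 and 8: θ*₍2₎ = 1.7409, θ*₍8₎ = 2.2608.
Basic interval reflects these around s:
  lower = 2 × 2.1294 − 2.2608 = 1.9980
  upper = 2 × 2.1294 − 1.7409 = 2.5179

(1.9980, 2.5179)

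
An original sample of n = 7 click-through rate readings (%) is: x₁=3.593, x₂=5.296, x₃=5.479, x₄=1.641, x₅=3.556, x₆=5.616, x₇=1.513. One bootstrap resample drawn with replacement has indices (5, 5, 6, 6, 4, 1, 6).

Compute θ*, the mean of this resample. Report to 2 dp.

θ* = 4.17

Resample values: 3.556, 3.556, 5.616, 5.616, 1.641, 3.593, 5.616.
Mean = (3.556 + 3.556 + 5.616 + 5.616 + 1.641 + 3.593 + 5.616) / 7 = 29.1940 / 7 = 4.17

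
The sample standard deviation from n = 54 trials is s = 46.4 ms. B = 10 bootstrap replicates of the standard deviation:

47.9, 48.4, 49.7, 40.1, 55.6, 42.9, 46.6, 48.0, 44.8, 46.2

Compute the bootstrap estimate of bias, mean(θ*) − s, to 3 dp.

mean(θ*) = (47.9 + 48.4 + 49.7 + 40.1 + 55.6 + 42.9 + 46.6 + 48.0 + 44.8 + 46.2) / 10 = 47.0200
bias = 47.0200 − 46.4

bias = +0.620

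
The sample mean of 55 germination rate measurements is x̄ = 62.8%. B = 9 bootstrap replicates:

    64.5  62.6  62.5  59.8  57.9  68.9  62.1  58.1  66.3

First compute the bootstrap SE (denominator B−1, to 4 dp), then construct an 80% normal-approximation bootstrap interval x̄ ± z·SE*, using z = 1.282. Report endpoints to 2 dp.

(58.10, 67.50)

Mean of replicates = 62.5222; sum of squared deviations = 107.3756; SE* = √(107.3756/8) = 3.6636
Margin = 1.282 × 3.6636 = 4.697
Interval: 62.8 ± 4.697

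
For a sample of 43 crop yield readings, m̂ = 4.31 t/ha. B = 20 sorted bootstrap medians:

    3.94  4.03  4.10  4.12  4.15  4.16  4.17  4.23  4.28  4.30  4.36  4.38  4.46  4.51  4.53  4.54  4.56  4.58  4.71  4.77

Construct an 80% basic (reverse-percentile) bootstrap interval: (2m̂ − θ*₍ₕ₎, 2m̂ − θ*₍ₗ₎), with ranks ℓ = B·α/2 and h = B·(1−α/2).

Percentile endpoints at ranks 2 and 18: θ*₍2₎ = 4.03, θ*₍18₎ = 4.58.
Basic interval reflects these around m̂:
  lower = 2 × 4.31 − 4.58 = 4.04
  upper = 2 × 4.31 − 4.03 = 4.59

(4.04, 4.59)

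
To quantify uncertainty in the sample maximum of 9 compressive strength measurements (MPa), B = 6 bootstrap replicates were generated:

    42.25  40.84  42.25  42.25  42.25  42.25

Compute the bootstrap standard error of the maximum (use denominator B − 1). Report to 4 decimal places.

SE* = 0.5756

Bootstrap SE is the standard deviation of the 6 replicate maximums.
Mean of replicates: (42.25 + 40.84 + 42.25 + 42.25 + 42.25 + 42.25) / 6 = 252.09000 / 6 = 42.01500
Sum of squared deviations: (+0.23500)² + (−1.17500)² + (+0.23500)² + (+0.23500)² + (+0.23500)² + (+0.23500)² = 1.65675
Variance = 1.65675 / 5 = 0.33135
SE* = √0.33135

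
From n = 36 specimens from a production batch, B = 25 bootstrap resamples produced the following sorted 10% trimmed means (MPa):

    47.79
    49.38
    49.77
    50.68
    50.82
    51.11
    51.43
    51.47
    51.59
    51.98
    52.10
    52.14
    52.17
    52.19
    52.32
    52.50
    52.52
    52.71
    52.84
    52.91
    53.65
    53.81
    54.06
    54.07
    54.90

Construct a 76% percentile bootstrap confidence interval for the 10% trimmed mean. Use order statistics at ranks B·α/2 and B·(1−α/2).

α = 0.24; lower rank = 25 × 0.120 = 3; upper rank = 25 × 0.880 = 22.
The 3rd smallest replicate is 49.77; the 22nd is 53.81.

(49.77, 53.81)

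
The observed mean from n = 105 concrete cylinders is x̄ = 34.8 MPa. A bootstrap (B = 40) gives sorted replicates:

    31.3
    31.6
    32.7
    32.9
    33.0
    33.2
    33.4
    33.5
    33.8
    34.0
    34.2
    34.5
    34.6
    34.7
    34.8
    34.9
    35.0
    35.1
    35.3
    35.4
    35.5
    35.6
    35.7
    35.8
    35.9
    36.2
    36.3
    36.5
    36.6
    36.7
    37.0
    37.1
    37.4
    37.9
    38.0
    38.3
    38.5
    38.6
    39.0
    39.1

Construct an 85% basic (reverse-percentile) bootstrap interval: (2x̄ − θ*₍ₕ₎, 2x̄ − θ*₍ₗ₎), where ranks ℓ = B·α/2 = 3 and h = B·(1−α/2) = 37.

(31.1, 36.9)

Percentile endpoints at ranks 3 and 37: θ*₍3₎ = 32.7, θ*₍37₎ = 38.5.
Basic interval reflects these around x̄:
  lower = 2 × 34.8 − 38.5 = 31.1
  upper = 2 × 34.8 − 32.7 = 36.9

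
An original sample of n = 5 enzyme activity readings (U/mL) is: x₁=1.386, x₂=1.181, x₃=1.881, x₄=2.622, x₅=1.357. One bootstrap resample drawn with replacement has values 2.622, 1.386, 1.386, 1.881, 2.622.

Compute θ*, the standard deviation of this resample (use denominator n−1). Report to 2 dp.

Mean = 1.9794; sum of squared deviations = 1.5398
s² = 1.5398 / 4 = 0.3849
s = √0.3849 = 0.62

θ* = 0.62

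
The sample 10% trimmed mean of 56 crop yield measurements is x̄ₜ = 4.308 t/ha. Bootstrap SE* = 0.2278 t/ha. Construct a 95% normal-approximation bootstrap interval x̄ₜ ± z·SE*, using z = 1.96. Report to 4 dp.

(3.8615, 4.7545)

Margin = 1.96 × 0.2278 = 0.44649
Interval: 4.308 ± 0.44649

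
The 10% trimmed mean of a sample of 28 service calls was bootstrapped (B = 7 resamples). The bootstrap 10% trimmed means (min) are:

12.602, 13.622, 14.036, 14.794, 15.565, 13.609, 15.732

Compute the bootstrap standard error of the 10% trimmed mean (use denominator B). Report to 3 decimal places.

Bootstrap SE is the standard deviation of the 7 replicate 10% trimmed means.
Mean of replicates: (12.602 + 13.622 + 14.036 + 14.794 + 15.565 + 13.609 + 15.732) / 7 = 99.9600 / 7 = 14.2800
Sum of squared deviations: (−1.6780)² + (−0.6580)² + (−0.2440)² + (+0.5140)² + (+1.2850)² + (−0.6710)² + (+1.4520)² = 7.7821
Variance = 7.7821 / 7 = 1.1117
SE* = √1.1117

SE* = 1.054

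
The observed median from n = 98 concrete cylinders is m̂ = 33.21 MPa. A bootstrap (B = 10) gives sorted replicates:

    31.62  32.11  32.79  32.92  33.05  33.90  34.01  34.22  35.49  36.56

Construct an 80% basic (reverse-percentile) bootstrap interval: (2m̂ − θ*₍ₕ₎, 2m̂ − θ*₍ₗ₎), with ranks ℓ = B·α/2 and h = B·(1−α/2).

Percentile endpoints at ranks 1 and 9: θ*₍1₎ = 31.62, θ*₍9₎ = 35.49.
Basic interval reflects these around m̂:
  lower = 2 × 33.21 − 35.49 = 30.93
  upper = 2 × 33.21 − 31.62 = 34.80

(30.93, 34.80)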